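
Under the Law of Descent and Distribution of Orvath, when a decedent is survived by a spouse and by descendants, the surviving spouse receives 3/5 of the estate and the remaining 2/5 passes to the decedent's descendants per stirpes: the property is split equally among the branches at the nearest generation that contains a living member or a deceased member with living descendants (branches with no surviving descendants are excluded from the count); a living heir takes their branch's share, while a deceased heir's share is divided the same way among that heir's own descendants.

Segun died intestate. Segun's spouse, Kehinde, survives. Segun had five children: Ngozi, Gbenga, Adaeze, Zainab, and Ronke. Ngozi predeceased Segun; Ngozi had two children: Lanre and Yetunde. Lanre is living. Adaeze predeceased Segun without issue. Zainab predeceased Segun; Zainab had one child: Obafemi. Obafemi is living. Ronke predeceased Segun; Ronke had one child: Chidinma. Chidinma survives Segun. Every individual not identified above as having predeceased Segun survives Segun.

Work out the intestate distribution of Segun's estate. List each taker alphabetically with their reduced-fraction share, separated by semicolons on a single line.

Kehinde, as surviving spouse, takes 3/5.
The remaining 2/5 passes to Segun's descendants per stirpes.
Adaeze left no surviving issue, so that branch lapses and is disregarded.
The 2/5 is divided into 4 equal shares of 1/10 among Ngozi, Gbenga, Zainab, Ronke.
Ngozi predeceased; the 1/10 allotted to Ngozi's branch passes to Ngozi's issue by representation.
The 1/10 is divided into 2 equal shares of 1/20 among Lanre, Yetunde.
Lanre is living and takes 1/20.
Yetunde is living and takes 1/20.
Gbenga is living and takes 1/10.
Zainab predeceased; the 1/10 allotted to Zainab's branch passes to Zainab's issue by representation.
Obafemi is the sole taker at this level and receives the full 1/10.
Ronke predeceased; the 1/10 allotted to Ronke's branch passes to Ronke's issue by representation.
Chidinma is the sole taker at this level and receives the full 1/10.

Chidinma 1/10; Gbenga 1/10; Kehinde 3/5; Lanre 1/20; Obafemi 1/10; Yetunde 1/20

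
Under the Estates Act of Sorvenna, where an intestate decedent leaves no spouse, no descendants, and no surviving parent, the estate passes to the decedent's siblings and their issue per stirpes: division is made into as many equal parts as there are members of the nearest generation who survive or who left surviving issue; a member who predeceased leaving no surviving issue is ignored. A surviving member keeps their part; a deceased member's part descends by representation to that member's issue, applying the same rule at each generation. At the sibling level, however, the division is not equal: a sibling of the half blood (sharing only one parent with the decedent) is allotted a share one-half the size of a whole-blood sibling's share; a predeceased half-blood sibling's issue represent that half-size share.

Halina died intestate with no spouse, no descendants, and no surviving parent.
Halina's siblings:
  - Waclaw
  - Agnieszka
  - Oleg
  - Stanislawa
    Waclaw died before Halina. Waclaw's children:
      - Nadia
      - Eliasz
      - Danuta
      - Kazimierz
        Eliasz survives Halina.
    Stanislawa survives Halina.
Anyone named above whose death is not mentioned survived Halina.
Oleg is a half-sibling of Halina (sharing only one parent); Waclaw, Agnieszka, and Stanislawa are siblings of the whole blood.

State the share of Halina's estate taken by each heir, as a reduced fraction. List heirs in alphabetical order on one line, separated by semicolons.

No spouse, descendants, or parent survives, so the estate passes to Halina's siblings per stirpes.
Half-blood siblings count for one-half the weight of whole-blood siblings at the initial division.
Dividing 1 in proportion to weights (total weight 7/2): Waclaw (weight 1) → 2/7; Agnieszka (weight 1) → 2/7; Oleg (weight 1/2) → 1/7; Stanislawa (weight 1) → 2/7.
Waclaw predeceased; the 2/7 allotted to Waclaw's branch passes to Waclaw's issue by representation.
The 2/7 is divided into 4 equal shares of 1/14 among Nadia, Eliasz, Danuta, Kazimierz.
Nadia is living and takes 1/14.
Eliasz is living and takes 1/14.
Danuta is living and takes 1/14.
Kazimierz is living and takes 1/14.
Agnieszka is living and takes 2/7.
Oleg is living and takes 1/7.
Stanislawa is living and takes 2/7.

Agnieszka 2/7; Danuta 1/14; Eliasz 1/14; Kazimierz 1/14; Nadia 1/14; Oleg 1/7; Stanislawa 2/7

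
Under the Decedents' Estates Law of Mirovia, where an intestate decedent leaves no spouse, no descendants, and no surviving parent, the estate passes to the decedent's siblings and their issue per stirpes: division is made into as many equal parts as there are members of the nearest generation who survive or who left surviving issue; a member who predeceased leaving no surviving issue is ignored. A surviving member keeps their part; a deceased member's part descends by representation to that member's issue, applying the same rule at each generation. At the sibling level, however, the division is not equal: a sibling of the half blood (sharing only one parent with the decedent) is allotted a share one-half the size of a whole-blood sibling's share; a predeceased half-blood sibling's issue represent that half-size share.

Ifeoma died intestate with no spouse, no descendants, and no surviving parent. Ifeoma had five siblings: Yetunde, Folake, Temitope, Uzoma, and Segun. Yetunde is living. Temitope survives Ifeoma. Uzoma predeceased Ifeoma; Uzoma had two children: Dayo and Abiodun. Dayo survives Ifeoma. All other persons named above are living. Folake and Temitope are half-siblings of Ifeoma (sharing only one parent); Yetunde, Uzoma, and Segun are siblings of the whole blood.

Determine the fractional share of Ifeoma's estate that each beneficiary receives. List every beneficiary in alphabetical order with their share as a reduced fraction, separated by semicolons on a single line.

Abiodun 1/8; Dayo 1/8; Folake 1/8; Segun 1/4; Temitope 1/8; Yetunde 1/4

No spouse, descendants, or parent survives, so the estate passes to Ifeoma's siblings per stirpes.
Half-blood siblings count for one-half the weight of whole-blood siblings at the initial division.
Dividing 1 in proportion to weights (total weight 4): Yetunde (weight 1) → 1/4; Folake (weight 1/2) → 1/8; Temitope (weight 1/2) → 1/8; Uzoma (weight 1) → 1/4; Segun (weight 1) → 1/4.
Yetunde is living and takes 1/4.
Folake is living and takes 1/8.
Temitope is living and takes 1/8.
Uzoma predeceased; the 1/4 allotted to Uzoma's branch passes to Uzoma's issue by representation.
The 1/4 is divided into 2 equal shares of 1/8 among Dayo, Abiodun.
Dayo is living and takes 1/8.
Abiodun is living and takes 1/8.
Segun is living and takes 1/4.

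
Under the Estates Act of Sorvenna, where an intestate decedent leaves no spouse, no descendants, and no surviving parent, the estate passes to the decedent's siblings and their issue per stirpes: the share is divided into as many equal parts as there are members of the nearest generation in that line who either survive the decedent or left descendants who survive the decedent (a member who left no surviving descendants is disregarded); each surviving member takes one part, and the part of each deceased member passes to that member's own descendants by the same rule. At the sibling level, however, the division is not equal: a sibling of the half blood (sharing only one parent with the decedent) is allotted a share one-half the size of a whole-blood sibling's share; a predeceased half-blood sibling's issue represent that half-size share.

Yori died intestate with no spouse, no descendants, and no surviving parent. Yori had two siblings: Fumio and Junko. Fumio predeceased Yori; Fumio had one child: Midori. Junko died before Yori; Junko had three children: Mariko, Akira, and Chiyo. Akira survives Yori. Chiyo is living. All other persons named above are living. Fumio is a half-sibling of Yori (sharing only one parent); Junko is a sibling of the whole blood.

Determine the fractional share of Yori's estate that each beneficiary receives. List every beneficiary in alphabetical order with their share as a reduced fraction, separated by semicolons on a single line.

No spouse, descendants, or parent survives, so the estate passes to Yori's siblings per stirpes.
Half-blood siblings count for one-half the weight of whole-blood siblings at the initial division.
Dividing 1 in proportion to weights (total weight 3/2): Fumio (weight 1/2) → 1/3; Junko (weight 1) → 2/3.
Fumio predeceased; the 1/3 allotted to Fumio's branch passes to Fumio's issue by representation.
Midori is the sole taker at this level and receives the full 1/3.
Junko predeceased; the 2/3 allotted to Junko's branch passes to Junko's issue by representation.
The 2/3 is divided into 3 equal shares of 2/9 among Mariko, Akira, Chiyo.
Mariko is living and takes 2/9.
Akira is living and takes 2/9.
Chiyo is living and takes 2/9.

Akira 2/9; Chiyo 2/9; Mariko 2/9; Midori 1/3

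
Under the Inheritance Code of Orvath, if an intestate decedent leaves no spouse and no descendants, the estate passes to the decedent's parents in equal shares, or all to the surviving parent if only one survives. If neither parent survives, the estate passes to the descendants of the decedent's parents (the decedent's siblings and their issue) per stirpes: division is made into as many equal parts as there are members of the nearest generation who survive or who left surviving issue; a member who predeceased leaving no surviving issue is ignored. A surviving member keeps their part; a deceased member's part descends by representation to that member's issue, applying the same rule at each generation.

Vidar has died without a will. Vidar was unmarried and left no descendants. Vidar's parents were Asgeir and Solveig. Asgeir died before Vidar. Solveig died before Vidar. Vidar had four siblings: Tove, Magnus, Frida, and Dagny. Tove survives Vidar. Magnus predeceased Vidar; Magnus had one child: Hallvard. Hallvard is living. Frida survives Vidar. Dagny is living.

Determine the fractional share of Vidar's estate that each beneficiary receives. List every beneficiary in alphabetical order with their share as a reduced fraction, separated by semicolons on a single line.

Dagny 1/4; Frida 1/4; Hallvard 1/4; Tove 1/4

Neither parent survives and there are no descendants, so the estate passes to Vidar's siblings and their issue per stirpes.
The estate is divided into 4 equal shares of 1/4 among Tove, Magnus, Frida, Dagny.
Tove is living and takes 1/4.
Magnus predeceased; the 1/4 allotted to Magnus's branch passes to Magnus's issue by representation.
Hallvard is the sole taker at this level and receives the full 1/4.
Frida is living and takes 1/4.
Dagny is living and takes 1/4.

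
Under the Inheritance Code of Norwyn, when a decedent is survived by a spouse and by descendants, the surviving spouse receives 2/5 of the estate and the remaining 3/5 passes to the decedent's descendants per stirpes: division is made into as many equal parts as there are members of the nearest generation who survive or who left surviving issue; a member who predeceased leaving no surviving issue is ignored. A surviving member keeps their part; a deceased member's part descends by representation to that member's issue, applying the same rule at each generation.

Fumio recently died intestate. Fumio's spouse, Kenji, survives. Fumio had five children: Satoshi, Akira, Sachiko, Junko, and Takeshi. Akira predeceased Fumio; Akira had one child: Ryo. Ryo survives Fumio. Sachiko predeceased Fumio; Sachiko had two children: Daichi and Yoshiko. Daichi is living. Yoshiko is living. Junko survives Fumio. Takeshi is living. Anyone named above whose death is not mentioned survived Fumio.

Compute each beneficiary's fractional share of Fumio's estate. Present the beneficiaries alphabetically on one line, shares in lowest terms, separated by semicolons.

Kenji, as surviving spouse, takes 2/5.
The remaining 3/5 passes to Fumio's descendants per stirpes.
The 3/5 is divided into 5 equal shares of 3/25 among Satoshi, Akira, Sachiko, Junko, Takeshi.
Satoshi is living and takes 3/25.
Akira predeceased; the 3/25 allotted to Akira's branch passes to Akira's issue by representation.
Ryo is the sole taker at this level and receives the full 3/25.
Sachiko predeceased; the 3/25 allotted to Sachiko's branch passes to Sachiko's issue by representation.
The 3/25 is divided into 2 equal shares of 3/50 among Daichi, Yoshiko.
Daichi is living and takes 3/50.
Yoshiko is living and takes 3/50.
Junko is living and takes 3/25.
Takeshi is living and takes 3/25.

Daichi 3/50; Junko 3/25; Kenji 2/5; Ryo 3/25; Satoshi 3/25; Takeshi 3/25; Yoshiko 3/50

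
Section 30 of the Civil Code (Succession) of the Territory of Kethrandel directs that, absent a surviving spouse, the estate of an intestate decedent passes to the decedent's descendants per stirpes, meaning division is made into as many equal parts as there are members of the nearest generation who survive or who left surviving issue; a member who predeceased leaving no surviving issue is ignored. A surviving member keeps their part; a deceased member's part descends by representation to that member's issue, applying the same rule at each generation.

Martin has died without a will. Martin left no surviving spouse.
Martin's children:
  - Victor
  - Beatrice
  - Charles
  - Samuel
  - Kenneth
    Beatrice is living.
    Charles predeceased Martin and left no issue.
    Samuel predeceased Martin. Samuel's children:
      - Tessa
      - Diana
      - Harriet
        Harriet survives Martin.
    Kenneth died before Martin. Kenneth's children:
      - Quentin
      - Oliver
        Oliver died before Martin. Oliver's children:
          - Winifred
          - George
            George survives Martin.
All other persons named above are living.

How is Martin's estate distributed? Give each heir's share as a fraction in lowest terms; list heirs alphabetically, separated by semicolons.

There is no surviving spouse, so the entire estate passes to Martin's descendants per stirpes.
Charles left no surviving issue, so that branch lapses and is disregarded.
The estate is divided into 4 equal shares of 1/4 among Victor, Beatrice, Samuel, Kenneth.
Victor is living and takes 1/4.
Beatrice is living and takes 1/4.
Samuel predeceased; the 1/4 allotted to Samuel's branch passes to Samuel's issue by representation.
The 1/4 is divided into 3 equal shares of 1/12 among Tessa, Diana, Harriet.
Tessa is living and takes 1/12.
Diana is living and takes 1/12.
Harriet is living and takes 1/12.
Kenneth predeceased; the 1/4 allotted to Kenneth's branch passes to Kenneth's issue by representation.
The 1/4 is divided into 2 equal shares of 1/8 among Quentin, Oliver.
Quentin is living and takes 1/8.
Oliver predeceased; the 1/8 allotted to Oliver's branch passes to Oliver's issue by representation.
The 1/8 is divided into 2 equal shares of 1/16 among Winifred, George.
Winifred is living and takes 1/16.
George is living and takes 1/16.

Beatrice 1/4; Diana 1/12; George 1/16; Harriet 1/12; Quentin 1/8; Tessa 1/12; Victor 1/4; Winifred 1/16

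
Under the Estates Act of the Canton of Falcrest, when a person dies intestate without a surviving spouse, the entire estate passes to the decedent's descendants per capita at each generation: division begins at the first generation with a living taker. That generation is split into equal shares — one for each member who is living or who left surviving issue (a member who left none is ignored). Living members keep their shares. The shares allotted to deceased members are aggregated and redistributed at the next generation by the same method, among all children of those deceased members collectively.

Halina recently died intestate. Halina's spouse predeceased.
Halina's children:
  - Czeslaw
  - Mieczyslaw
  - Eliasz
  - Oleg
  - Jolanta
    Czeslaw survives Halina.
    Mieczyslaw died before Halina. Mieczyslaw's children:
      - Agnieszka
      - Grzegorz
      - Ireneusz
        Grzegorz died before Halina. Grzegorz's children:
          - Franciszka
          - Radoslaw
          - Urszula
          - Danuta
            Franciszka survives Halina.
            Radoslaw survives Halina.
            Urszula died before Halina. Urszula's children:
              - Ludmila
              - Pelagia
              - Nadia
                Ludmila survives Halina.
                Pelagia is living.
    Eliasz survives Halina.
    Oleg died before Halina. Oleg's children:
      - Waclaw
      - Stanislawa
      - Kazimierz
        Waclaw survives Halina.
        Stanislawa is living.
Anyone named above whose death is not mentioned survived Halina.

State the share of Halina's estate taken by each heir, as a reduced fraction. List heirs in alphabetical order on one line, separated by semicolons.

Agnieszka 1/15; Czeslaw 1/5; Danuta 1/60; Eliasz 1/5; Franciszka 1/60; Ireneusz 1/15; Jolanta 1/5; Kazimierz 1/15; Ludmila 1/180; Nadia 1/180; Pelagia 1/180; Radoslaw 1/60; Stanislawa 1/15; Waclaw 1/15

There is no surviving spouse, so the entire estate passes to Halina's descendants per capita at each generation.
At generation 1 (Czeslaw, Mieczyslaw, Eliasz, Oleg, Jolanta) there are 5 shares of (1)/5 = 1/5 each.
Living: Czeslaw, Eliasz, and Jolanta — each takes 1/5.
Deceased: Mieczyslaw and Oleg. Their combined 2/5 is pooled and carried to generation 2.
At generation 2 (Agnieszka, Grzegorz, Ireneusz, Waclaw, Stanislawa, Kazimierz) there are 6 shares of (2/5)/6 = 1/15 each.
Living: Agnieszka, Ireneusz, Waclaw, Stanislawa, and Kazimierz — each takes 1/15.
Deceased: Grzegorz. That 1/15 share is carried to generation 3.
At generation 3 (Franciszka, Radoslaw, Urszula, Danuta) there are 4 shares of (1/15)/4 = 1/60 each.
Living: Franciszka, Radoslaw, and Danuta — each takes 1/60.
Deceased: Urszula. That 1/60 share is carried to generation 4.
At generation 4 (Ludmila, Pelagia, Nadia) there are 3 shares of (1/60)/3 = 1/180 each.
Living: Ludmila, Pelagia, and Nadia — each takes 1/180.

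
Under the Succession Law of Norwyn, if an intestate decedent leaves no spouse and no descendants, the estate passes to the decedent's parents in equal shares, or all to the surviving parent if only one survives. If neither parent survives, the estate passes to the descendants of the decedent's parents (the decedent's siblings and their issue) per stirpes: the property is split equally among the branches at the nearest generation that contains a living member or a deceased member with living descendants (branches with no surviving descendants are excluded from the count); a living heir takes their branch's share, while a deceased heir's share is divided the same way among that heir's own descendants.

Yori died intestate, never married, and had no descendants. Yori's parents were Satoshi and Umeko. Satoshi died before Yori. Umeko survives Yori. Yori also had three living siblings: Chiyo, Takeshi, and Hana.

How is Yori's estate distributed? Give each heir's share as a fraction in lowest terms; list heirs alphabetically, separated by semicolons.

Umeko 1

Only one parent, Umeko, survives, so Umeko takes the entire estate. The siblings take nothing because a surviving parent has priority.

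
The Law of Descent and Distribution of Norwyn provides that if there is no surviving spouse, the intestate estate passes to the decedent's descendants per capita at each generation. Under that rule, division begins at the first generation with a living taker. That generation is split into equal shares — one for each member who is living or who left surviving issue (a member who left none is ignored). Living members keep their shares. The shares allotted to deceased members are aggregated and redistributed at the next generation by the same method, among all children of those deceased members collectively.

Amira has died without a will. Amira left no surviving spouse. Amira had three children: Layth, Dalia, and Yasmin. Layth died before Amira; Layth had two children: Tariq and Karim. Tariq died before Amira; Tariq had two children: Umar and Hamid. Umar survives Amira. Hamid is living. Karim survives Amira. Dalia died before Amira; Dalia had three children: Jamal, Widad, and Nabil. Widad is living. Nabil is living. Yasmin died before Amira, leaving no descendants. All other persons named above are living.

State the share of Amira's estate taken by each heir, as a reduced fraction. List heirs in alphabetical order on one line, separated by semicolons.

Hamid 1/10; Jamal 1/5; Karim 1/5; Nabil 1/5; Umar 1/10; Widad 1/5

There is no surviving spouse, so the entire estate passes to Amira's descendants per capita at each generation.
No one at generation 1 (Layth, Dalia) is living; moving to the next generation.
At generation 2 (Tariq, Karim, Jamal, Widad, Nabil) there are 5 shares of (1)/5 = 1/5 each.
Living: Karim, Jamal, Widad, and Nabil — each takes 1/5.
Deceased: Tariq. That 1/5 share is carried to generation 3.
At generation 3 (Umar, Hamid) there are 2 shares of (1/5)/2 = 1/10 each.
Living: Umar and Hamid — each takes 1/10.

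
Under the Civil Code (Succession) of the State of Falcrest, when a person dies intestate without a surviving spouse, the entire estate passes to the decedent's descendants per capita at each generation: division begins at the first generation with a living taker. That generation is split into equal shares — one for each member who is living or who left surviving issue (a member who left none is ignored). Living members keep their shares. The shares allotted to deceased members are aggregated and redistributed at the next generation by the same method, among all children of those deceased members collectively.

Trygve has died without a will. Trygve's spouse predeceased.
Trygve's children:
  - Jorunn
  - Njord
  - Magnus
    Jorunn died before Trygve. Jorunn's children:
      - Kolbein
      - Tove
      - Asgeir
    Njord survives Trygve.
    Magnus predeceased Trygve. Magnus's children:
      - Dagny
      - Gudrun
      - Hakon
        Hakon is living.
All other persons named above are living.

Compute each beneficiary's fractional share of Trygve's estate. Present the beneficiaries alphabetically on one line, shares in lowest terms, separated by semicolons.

There is no surviving spouse, so the entire estate passes to Trygve's descendants per capita at each generation.
At generation 1 (Jorunn, Njord, Magnus) there are 3 shares of (1)/3 = 1/3 each.
Living: Njord — each takes 1/3.
Deceased: Jorunn and Magnus. Their combined 2/3 is pooled and carried to generation 2.
At generation 2 (Kolbein, Tove, Asgeir, Dagny, Gudrun, Hakon) there are 6 shares of (2/3)/6 = 1/9 each.
Living: Kolbein, Tove, Asgeir, Dagny, Gudrun, and Hakon — each takes 1/9.

Asgeir 1/9; Dagny 1/9; Gudrun 1/9; Hakon 1/9; Kolbein 1/9; Njord 1/3; Tove 1/9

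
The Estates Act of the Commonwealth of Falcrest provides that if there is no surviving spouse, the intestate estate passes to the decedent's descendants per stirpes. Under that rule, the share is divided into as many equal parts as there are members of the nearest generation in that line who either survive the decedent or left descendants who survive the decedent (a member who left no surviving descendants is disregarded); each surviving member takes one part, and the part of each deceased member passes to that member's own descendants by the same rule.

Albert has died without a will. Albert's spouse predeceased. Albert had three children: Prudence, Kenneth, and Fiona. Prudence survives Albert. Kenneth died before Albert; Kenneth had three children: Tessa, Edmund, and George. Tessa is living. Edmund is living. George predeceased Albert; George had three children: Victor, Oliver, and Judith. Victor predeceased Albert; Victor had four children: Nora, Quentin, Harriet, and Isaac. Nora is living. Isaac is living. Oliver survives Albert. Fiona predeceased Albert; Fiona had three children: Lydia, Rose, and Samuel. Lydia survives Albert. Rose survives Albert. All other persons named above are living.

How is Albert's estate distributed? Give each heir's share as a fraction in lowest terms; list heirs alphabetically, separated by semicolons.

Edmund 1/9; Harriet 1/108; Isaac 1/108; Judith 1/27; Lydia 1/9; Nora 1/108; Oliver 1/27; Prudence 1/3; Quentin 1/108; Rose 1/9; Samuel 1/9; Tessa 1/9

There is no surviving spouse, so the entire estate passes to Albert's descendants per stirpes.
The estate is divided into 3 equal shares of 1/3 among Prudence, Kenneth, Fiona.
Prudence is living and takes 1/3.
Kenneth predeceased; the 1/3 allotted to Kenneth's branch passes to Kenneth's issue by representation.
The 1/3 is divided into 3 equal shares of 1/9 among Tessa, Edmund, George.
Tessa is living and takes 1/9.
Edmund is living and takes 1/9.
George predeceased; the 1/9 allotted to George's branch passes to George's issue by representation.
The 1/9 is divided into 3 equal shares of 1/27 among Victor, Oliver, Judith.
Victor predeceased; the 1/27 allotted to Victor's branch passes to Victor's issue by representation.
The 1/27 is divided into 4 equal shares of 1/108 among Nora, Quentin, Harriet, Isaac.
Nora is living and takes 1/108.
Quentin is living and takes 1/108.
Harriet is living and takes 1/108.
Isaac is living and takes 1/108.
Oliver is living and takes 1/27.
Judith is living and takes 1/27.
Fiona predeceased; the 1/3 allotted to Fiona's branch passes to Fiona's issue by representation.
The 1/3 is divided into 3 equal shares of 1/9 among Lydia, Rose, Samuel.
Lydia is living and takes 1/9.
Rose is living and takes 1/9.
Samuel is living and takes 1/9.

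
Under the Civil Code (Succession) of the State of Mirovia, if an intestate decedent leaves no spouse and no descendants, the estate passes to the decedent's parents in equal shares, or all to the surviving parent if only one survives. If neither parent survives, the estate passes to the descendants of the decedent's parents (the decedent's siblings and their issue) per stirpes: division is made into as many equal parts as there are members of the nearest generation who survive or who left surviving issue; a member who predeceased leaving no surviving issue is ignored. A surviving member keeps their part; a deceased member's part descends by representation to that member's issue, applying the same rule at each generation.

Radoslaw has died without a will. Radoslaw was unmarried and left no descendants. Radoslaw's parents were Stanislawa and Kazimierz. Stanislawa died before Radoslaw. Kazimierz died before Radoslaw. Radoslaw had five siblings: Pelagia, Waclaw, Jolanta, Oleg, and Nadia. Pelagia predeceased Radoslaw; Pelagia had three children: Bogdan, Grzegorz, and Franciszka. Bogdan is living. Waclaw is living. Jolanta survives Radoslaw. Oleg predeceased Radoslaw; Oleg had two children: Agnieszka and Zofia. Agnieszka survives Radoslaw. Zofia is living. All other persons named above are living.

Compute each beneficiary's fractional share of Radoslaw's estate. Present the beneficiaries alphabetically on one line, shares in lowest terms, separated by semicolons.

Agnieszka 1/10; Bogdan 1/15; Franciszka 1/15; Grzegorz 1/15; Jolanta 1/5; Nadia 1/5; Waclaw 1/5; Zofia 1/10

Neither parent survives and there are no descendants, so the estate passes to Radoslaw's siblings and their issue per stirpes.
The estate is divided into 5 equal shares of 1/5 among Pelagia, Waclaw, Jolanta, Oleg, Nadia.
Pelagia predeceased; the 1/5 allotted to Pelagia's branch passes to Pelagia's issue by representation.
The 1/5 is divided into 3 equal shares of 1/15 among Bogdan, Grzegorz, Franciszka.
Bogdan is living and takes 1/15.
Grzegorz is living and takes 1/15.
Franciszka is living and takes 1/15.
Waclaw is living and takes 1/5.
Jolanta is living and takes 1/5.
Oleg predeceased; the 1/5 allotted to Oleg's branch passes to Oleg's issue by representation.
The 1/5 is divided into 2 equal shares of 1/10 among Agnieszka, Zofia.
Agnieszka is living and takes 1/10.
Zofia is living and takes 1/10.
Nadia is living and takes 1/5.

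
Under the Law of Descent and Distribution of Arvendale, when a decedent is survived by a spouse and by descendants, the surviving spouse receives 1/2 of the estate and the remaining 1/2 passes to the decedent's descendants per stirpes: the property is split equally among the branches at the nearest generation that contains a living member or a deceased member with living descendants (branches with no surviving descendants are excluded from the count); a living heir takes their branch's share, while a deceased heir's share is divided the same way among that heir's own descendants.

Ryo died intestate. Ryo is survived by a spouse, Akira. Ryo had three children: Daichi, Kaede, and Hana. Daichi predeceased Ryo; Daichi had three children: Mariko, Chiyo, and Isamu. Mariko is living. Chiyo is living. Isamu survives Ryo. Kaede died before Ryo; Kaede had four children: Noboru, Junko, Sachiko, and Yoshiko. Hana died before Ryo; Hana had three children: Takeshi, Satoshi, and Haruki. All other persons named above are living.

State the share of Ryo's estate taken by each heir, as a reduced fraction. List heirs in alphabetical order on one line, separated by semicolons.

Akira, as surviving spouse, takes 1/2.
The remaining 1/2 passes to Ryo's descendants per stirpes.
The 1/2 is divided into 3 equal shares of 1/6 among Daichi, Kaede, Hana.
Daichi predeceased; the 1/6 allotted to Daichi's branch passes to Daichi's issue by representation.
The 1/6 is divided into 3 equal shares of 1/18 among Mariko, Chiyo, Isamu.
Mariko is living and takes 1/18.
Chiyo is living and takes 1/18.
Isamu is living and takes 1/18.
Kaede predeceased; the 1/6 allotted to Kaede's branch passes to Kaede's issue by representation.
The 1/6 is divided into 4 equal shares of 1/24 among Noboru, Junko, Sachiko, Yoshiko.
Noboru is living and takes 1/24.
Junko is living and takes 1/24.
Sachiko is living and takes 1/24.
Yoshiko is living and takes 1/24.
Hana predeceased; the 1/6 allotted to Hana's branch passes to Hana's issue by representation.
The 1/6 is divided into 3 equal shares of 1/18 among Takeshi, Satoshi, Haruki.
Takeshi is living and takes 1/18.
Satoshi is living and takes 1/18.
Haruki is living and takes 1/18.

Akira 1/2; Chiyo 1/18; Haruki 1/18; Isamu 1/18; Junko 1/24; Mariko 1/18; Noboru 1/24; Sachiko 1/24; Satoshi 1/18; Takeshi 1/18; Yoshiko 1/24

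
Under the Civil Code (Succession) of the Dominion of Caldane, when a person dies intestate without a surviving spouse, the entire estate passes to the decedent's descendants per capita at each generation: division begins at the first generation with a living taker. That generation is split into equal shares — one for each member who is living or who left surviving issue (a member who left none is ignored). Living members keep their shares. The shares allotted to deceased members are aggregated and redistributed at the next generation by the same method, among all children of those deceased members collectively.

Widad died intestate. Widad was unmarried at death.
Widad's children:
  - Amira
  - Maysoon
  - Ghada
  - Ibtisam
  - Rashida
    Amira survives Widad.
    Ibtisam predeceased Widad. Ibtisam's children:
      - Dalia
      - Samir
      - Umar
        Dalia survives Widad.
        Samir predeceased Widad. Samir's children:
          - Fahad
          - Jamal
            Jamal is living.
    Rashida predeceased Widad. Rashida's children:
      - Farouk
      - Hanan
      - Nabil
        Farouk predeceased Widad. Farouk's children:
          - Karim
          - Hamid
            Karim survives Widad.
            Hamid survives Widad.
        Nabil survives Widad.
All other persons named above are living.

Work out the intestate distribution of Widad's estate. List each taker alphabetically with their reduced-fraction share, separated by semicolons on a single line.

Amira 1/5; Dalia 1/15; Fahad 1/30; Ghada 1/5; Hamid 1/30; Hanan 1/15; Jamal 1/30; Karim 1/30; Maysoon 1/5; Nabil 1/15; Umar 1/15

There is no surviving spouse, so the entire estate passes to Widad's descendants per capita at each generation.
At generation 1 (Amira, Maysoon, Ghada, Ibtisam, Rashida) there are 5 shares of (1)/5 = 1/5 each.
Living: Amira, Maysoon, and Ghada — each takes 1/5.
Deceased: Ibtisam and Rashida. Their combined 2/5 is pooled and carried to generation 2.
At generation 2 (Dalia, Samir, Umar, Farouk, Hanan, Nabil) there are 6 shares of (2/5)/6 = 1/15 each.
Living: Dalia, Umar, Hanan, and Nabil — each takes 1/15.
Deceased: Samir and Farouk. Their combined 2/15 is pooled and carried to generation 3.
At generation 3 (Fahad, Jamal, Karim, Hamid) there are 4 shares of (2/15)/4 = 1/30 each.
Living: Fahad, Jamal, Karim, and Hamid — each takes 1/30.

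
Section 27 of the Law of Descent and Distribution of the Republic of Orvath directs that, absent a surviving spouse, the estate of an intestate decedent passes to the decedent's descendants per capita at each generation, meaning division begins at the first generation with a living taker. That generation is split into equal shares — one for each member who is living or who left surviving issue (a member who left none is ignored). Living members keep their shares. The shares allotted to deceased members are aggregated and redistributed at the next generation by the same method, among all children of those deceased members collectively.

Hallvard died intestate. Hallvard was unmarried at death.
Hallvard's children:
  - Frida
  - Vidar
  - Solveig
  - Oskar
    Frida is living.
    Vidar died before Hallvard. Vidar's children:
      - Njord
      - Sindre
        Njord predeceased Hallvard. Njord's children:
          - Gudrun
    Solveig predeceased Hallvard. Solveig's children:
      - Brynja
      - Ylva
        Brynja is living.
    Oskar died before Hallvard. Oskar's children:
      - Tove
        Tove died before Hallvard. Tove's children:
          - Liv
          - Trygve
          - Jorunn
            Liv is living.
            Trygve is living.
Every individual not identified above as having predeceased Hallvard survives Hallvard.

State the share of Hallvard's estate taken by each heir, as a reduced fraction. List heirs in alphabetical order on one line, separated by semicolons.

Brynja 3/20; Frida 1/4; Gudrun 3/40; Jorunn 3/40; Liv 3/40; Sindre 3/20; Trygve 3/40; Ylva 3/20

There is no surviving spouse, so the entire estate passes to Hallvard's descendants per capita at each generation.
At generation 1 (Frida, Vidar, Solveig, Oskar) there are 4 shares of (1)/4 = 1/4 each.
Living: Frida — each takes 1/4.
Deceased: Vidar, Solveig, and Oskar. Their combined 3/4 is pooled and carried to generation 2.
At generation 2 (Njord, Sindre, Brynja, Ylva, Tove) there are 5 shares of (3/4)/5 = 3/20 each.
Living: Sindre, Brynja, and Ylva — each takes 3/20.
Deceased: Njord and Tove. Their combined 3/10 is pooled and carried to generation 3.
At generation 3 (Gudrun, Liv, Trygve, Jorunn) there are 4 shares of (3/10)/4 = 3/40 each.
Living: Gudrun, Liv, Trygve, and Jorunn — each takes 3/40.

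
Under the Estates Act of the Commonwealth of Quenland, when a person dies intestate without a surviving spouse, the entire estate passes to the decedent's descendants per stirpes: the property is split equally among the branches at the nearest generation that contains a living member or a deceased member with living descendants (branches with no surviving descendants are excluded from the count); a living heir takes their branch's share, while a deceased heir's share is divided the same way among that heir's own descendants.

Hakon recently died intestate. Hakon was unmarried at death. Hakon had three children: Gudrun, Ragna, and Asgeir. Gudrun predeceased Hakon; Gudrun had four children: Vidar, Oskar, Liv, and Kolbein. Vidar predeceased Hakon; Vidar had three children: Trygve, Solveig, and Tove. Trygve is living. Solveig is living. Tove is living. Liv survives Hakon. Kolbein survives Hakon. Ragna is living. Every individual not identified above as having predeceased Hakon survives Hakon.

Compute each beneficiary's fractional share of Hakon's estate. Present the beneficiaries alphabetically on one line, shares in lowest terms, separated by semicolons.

There is no surviving spouse, so the entire estate passes to Hakon's descendants per stirpes.
The estate is divided into 3 equal shares of 1/3 among Gudrun, Ragna, Asgeir.
Gudrun predeceased; the 1/3 allotted to Gudrun's branch passes to Gudrun's issue by representation.
The 1/3 is divided into 4 equal shares of 1/12 among Vidar, Oskar, Liv, Kolbein.
Vidar predeceased; the 1/12 allotted to Vidar's branch passes to Vidar's issue by representation.
The 1/12 is divided into 3 equal shares of 1/36 among Trygve, Solveig, Tove.
Trygve is living and takes 1/36.
Solveig is living and takes 1/36.
Tove is living and takes 1/36.
Oskar is living and takes 1/12.
Liv is living and takes 1/12.
Kolbein is living and takes 1/12.
Ragna is living and takes 1/3.
Asgeir is living and takes 1/3.

Asgeir 1/3; Kolbein 1/12; Liv 1/12; Oskar 1/12; Ragna 1/3; Solveig 1/36; Tove 1/36; Trygve 1/36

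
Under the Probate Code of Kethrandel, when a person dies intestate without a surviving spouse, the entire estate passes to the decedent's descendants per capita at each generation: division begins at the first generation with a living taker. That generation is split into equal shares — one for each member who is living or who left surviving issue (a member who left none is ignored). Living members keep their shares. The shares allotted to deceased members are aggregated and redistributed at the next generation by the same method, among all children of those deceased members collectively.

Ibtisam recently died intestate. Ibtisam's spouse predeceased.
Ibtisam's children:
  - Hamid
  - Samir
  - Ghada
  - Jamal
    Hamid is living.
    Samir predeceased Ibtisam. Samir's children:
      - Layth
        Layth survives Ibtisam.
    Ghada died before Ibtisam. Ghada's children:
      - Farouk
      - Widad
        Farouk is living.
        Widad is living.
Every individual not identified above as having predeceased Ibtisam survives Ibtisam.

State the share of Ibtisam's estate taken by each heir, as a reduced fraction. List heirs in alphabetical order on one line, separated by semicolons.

Farouk 1/6; Hamid 1/4; Jamal 1/4; Layth 1/6; Widad 1/6

There is no surviving spouse, so the entire estate passes to Ibtisam's descendants per capita at each generation.
At generation 1 (Hamid, Samir, Ghada, Jamal) there are 4 shares of (1)/4 = 1/4 each.
Living: Hamid and Jamal — each takes 1/4.
Deceased: Samir and Ghada. Their combined 1/2 is pooled and carried to generation 2.
At generation 2 (Layth, Farouk, Widad) there are 3 shares of (1/2)/3 = 1/6 each.
Living: Layth, Farouk, and Widad — each takes 1/6.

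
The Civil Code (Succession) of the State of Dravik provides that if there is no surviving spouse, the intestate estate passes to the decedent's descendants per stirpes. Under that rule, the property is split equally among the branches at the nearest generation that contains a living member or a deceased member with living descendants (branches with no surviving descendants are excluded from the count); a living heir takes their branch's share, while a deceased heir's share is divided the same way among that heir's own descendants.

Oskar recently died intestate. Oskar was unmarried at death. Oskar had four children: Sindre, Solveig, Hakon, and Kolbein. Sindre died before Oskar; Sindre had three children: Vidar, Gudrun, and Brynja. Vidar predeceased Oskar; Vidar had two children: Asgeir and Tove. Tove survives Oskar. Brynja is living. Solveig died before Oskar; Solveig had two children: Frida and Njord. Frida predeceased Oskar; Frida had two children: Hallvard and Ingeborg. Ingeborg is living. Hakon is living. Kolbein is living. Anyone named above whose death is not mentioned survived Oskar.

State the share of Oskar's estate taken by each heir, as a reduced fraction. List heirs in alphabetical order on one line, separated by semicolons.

There is no surviving spouse, so the entire estate passes to Oskar's descendants per stirpes.
The estate is divided into 4 equal shares of 1/4 among Sindre, Solveig, Hakon, Kolbein.
Sindre predeceased; the 1/4 allotted to Sindre's branch passes to Sindre's issue by representation.
The 1/4 is divided into 3 equal shares of 1/12 among Vidar, Gudrun, Brynja.
Vidar predeceased; the 1/12 allotted to Vidar's branch passes to Vidar's issue by representation.
The 1/12 is divided into 2 equal shares of 1/24 among Asgeir, Tove.
Asgeir is living and takes 1/24.
Tove is living and takes 1/24.
Gudrun is living and takes 1/12.
Brynja is living and takes 1/12.
Solveig predeceased; the 1/4 allotted to Solveig's branch passes to Solveig's issue by representation.
The 1/4 is divided into 2 equal shares of 1/8 among Frida, Njord.
Frida predeceased; the 1/8 allotted to Frida's branch passes to Frida's issue by representation.
The 1/8 is divided into 2 equal shares of 1/16 among Hallvard, Ingeborg.
Hallvard is living and takes 1/16.
Ingeborg is living and takes 1/16.
Njord is living and takes 1/8.
Hakon is living and takes 1/4.
Kolbein is living and takes 1/4.

Asgeir 1/24; Brynja 1/12; Gudrun 1/12; Hakon 1/4; Hallvard 1/16; Ingeborg 1/16; Kolbein 1/4; Njord 1/8; Tove 1/24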